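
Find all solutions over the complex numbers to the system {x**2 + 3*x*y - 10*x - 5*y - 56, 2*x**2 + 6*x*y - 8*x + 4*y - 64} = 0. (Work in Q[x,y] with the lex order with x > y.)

Compute a lex Gröbner basis by Buchberger's algorithm.
f_1 = x**2 + 3*x*y - 10*x - 5*y - 56, LT = x**2.
f_2 = 2*x**2 + 6*x*y - 8*x + 4*y - 64, LT = x**2.

S(f_1,f_2): lcm = x**2. S = -6*x - 7*y - 24.
  leading term x: no divisor's leading term divides it; move -6*x to the remainder.
  leading term y: no divisor's leading term divides it; move -7*y to the remainder.
  leading term 1: no divisor's leading term divides it; move -24 to the remainder.
  remainder -6*x - 7*y - 24 ≠ 0; add h_3 = -6*x - 7*y - 24 to the basis.

S(f_1,h_3): lcm = x**2. S = 11/6*x*y - 14*x - 5*y - 56.
  leading term x*y: subtract (-11/36*y)·h_3 from 11/6*x*y - 14*x - 5*y - 56 → -14*x - 77/36*y**2 - 37/3*y - 56
  leading term x: subtract (7/3)·h_3 from -14*x - 77/36*y**2 - 37/3*y - 56 → -77/36*y**2 + 4*y
  leading term y**2: no divisor's leading term divides it; move -77/36*y**2 to the remainder.
  leading term y: no divisor's leading term divides it; move 4*y to the remainder.
  remainder -77/36*y**2 + 4*y ≠ 0; add h_4 = -77/36*y**2 + 4*y to the basis.

The other S-polynomials (S(f_2,h_3), S(f_1,h_4), S(f_2,h_4), S(h_3,h_4)) all reduce to 0 modulo the current basis, so we have a Gröbner basis.
Inter-reduce: drop elements whose leading term is divisible by another's, tail-reduce, and make monic.
Reduced Gröbner basis: {x + 7/6*y + 4, y**2 - 144/77*y}.

A lex Gröbner basis eliminates variables successively. Here y**2 - 144/77*y depends only on y, with roots {0, 144/77}; lifting each root through the earlier basis elements recovers the full solutions.
  y = 0: the earlier basis element becomes x + 4 = 0, giving x = -4 — point (-4, 0).
  y = 144/77: the earlier basis element becomes x + 68/11 = 0, giving x = -68/11 — point (-68/11, 144/77).
Check: every point annihilates each of the original generators.

{(-4, 0), (-68/11, 144/77)}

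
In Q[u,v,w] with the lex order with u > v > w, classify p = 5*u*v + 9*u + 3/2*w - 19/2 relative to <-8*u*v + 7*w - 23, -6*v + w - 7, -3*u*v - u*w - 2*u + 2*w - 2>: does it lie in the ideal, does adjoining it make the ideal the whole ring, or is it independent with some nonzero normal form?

5*u*v + 9*u + 3/2*w - 19/2 lies in I (it reduces to 0).

First compute the reduced Gröbner basis of I by Buchberger's algorithm.
f_1 = -8*u*v + 7*w - 23, LT = u*v.
f_2 = -6*v + w - 7, LT = v.
f_3 = -3*u*v - u*w - 2*u + 2*w - 2, LT = u*v.

S(f_1,f_2): lcm = u*v. S = 1/6*u*w - 7/6*u - 7/8*w + 23/8.
  reduce S modulo (f_1, f_2, f_3):
  remainder 1/6*u*w - 7/6*u - 7/8*w + 23/8 ≠ 0; add h_4 = 1/6*u*w - 7/6*u - 7/8*w + 23/8 to the basis.

S(f_1,f_3): lcm = u*v. S = -1/3*u*w - 2/3*u - 5/24*w + 53/24.
  reduce S modulo (f_1, f_2, f_3, h_4):
  remainder -3*u - 47/24*w + 191/24 ≠ 0; add h_5 = -3*u - 47/24*w + 191/24 to the basis.

S(f_3,h_4): lcm = u*v*w. S = 7*u*v + 1/3*u*w**2 + 2/3*u*w + 21/4*v*w - 69/4*v - 2/3*w**2 + 2/3*w.
  reduce S modulo (f_1, f_2, f_3, h_4, h_5):
  remainder 47/24*w**2 - 71/12*w + 95/24 ≠ 0; add h_6 = 47/24*w**2 - 71/12*w + 95/24 to the basis.

The other S-polynomials (S(f_2,f_3), S(f_1,h_4), S(f_2,h_4), S(f_1,h_5), S(f_2,h_5), S(f_3,h_5), S(h_4,h_5), S(f_1,h_6), S(f_2,h_6), S(f_3,h_6), S(h_4,h_6), S(h_5,h_6)) all reduce to 0 modulo the current basis, so we have a Gröbner basis.
Inter-reduce: drop elements whose leading term is divisible by another's, tail-reduce, and make monic.
Reduced Gröbner basis: {u + 47/72*w - 191/72, v - 1/6*w + 7/6, w**2 - 142/47*w + 95/47}.
Label its elements g_1 = u + 47/72*w - 191/72, g_2 = v - 1/6*w + 7/6, g_3 = w**2 - 142/47*w + 95/47.

Reduce p = 5*u*v + 9*u + 3/2*w - 19/2 modulo G:
  leading term u*v: subtract (5*v)·g_1 from 5*u*v + 9*u + 3/2*w - 19/2 → 9*u - 235/72*v*w + 955/72*v + 3/2*w - 19/2
  leading term u: subtract (9)·g_1 from 9*u - 235/72*v*w + 955/72*v + 3/2*w - 19/2 → -235/72*v*w + 955/72*v - 35/8*w + 115/8
  leading term v*w: subtract (-235/72*w)·g_2 from -235/72*v*w + 955/72*v - 35/8*w + 115/8 → 955/72*v - 235/432*w**2 - 245/432*w + 115/8
  leading term v: subtract (955/72)·g_2 from 955/72*v - 235/432*w**2 - 245/432*w + 115/8 → -235/432*w**2 + 355/216*w - 475/432
  leading term w**2: subtract (-235/432)·g_3 from -235/432*w**2 + 355/216*w - 475/432 → 0
  normal form = 0.
Since the normal form is 0, p ∈ I.

Ideal membership is decidable via reduction modulo a Gröbner basis.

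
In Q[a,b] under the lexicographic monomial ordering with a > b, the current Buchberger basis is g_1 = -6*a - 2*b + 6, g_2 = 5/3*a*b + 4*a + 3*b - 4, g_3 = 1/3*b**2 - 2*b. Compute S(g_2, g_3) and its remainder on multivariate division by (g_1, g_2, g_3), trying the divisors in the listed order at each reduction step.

lcm(LM(g_2), LM(g_3)) = a*b**2.
S = (lcm/LT(g_2))·g_2 − (lcm/LT(g_3))·g_3 = 42/5*a*b + 9/5*b**2 - 12/5*b.
Reduce S modulo (g_1, g_2, g_3) in that order:
  leading term a*b: subtract (-7/5*b)·g_1 from 42/5*a*b + 9/5*b**2 - 12/5*b → -b**2 + 6*b
  leading term b**2: subtract (-3)·g_3 from -b**2 + 6*b → 0
The remainder is 0, so this S-polynomial contributes no new basis element.

S(g_2, g_3) = 42/5*a*b + 9/5*b**2 - 12/5*b; remainder on division = 0.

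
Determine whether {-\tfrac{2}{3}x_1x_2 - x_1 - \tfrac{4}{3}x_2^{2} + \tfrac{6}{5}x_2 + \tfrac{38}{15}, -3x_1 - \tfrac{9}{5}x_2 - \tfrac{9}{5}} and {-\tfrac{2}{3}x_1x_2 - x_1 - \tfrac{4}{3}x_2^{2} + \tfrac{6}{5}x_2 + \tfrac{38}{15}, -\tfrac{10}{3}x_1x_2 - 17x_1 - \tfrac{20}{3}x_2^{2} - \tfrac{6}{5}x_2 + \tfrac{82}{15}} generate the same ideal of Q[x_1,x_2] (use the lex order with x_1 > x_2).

Yes, the ideals are equal.

Since reduced Gröbner bases are canonical representatives of ideals under a given ordering, it suffices to compute and compare them.
Buchberger on the first generating set:
f_1 = -\tfrac{2}{3}x_1x_2 - x_1 - \tfrac{4}{3}x_2^{2} + \tfrac{6}{5}x_2 + \tfrac{38}{15}, LT = x_1x_2.
f_2 = -3x_1 - \tfrac{9}{5}x_2 - \tfrac{9}{5}, LT = x_1.

S(f_1,f_2): lcm = x_1x_2. S = \tfrac{3}{2}x_1 + \tfrac{7}{5}x_2^{2} - \tfrac{12}{5}x_2 - \tfrac{19}{5}.
  leading term x_1: subtract (-\tfrac{1}{2})·f_2 from \tfrac{3}{2}x_1 + \tfrac{7}{5}x_2^{2} - \tfrac{12}{5}x_2 - \tfrac{19}{5} → \tfrac{7}{5}x_2^{2} - \tfrac{33}{10}x_2 - \tfrac{47}{10}
  leading term x_2^{2}: no divisor's leading term divides it; move \tfrac{7}{5}x_2^{2} to the remainder.
  leading term x_2: no divisor's leading term divides it; move -\tfrac{33}{10}x_2 to the remainder.
  leading term 1: no divisor's leading term divides it; move -\tfrac{47}{10} to the remainder.
  remainder \tfrac{7}{5}x_2^{2} - \tfrac{33}{10}x_2 - \tfrac{47}{10} ≠ 0; add g_3 = \tfrac{7}{5}x_2^{2} - \tfrac{33}{10}x_2 - \tfrac{47}{10} to the basis.

The other S-polynomials (S(f_1,g_3), S(f_2,g_3)) all reduce to 0 modulo the current basis, so we have a Gröbner basis.
Inter-reduce: drop elements whose leading term is divisible by another's, tail-reduce, and make monic.
Reduced Gröbner basis: {x_1 + \tfrac{3}{5}x_2 + \tfrac{3}{5}, x_2^{2} - \tfrac{33}{14}x_2 - \tfrac{47}{14}}.

Buchberger on the second generating set:
h_1 = -\tfrac{2}{3}x_1x_2 - x_1 - \tfrac{4}{3}x_2^{2} + \tfrac{6}{5}x_2 + \tfrac{38}{15}, LT = x_1x_2.
h_2 = -\tfrac{10}{3}x_1x_2 - 17x_1 - \tfrac{20}{3}x_2^{2} - \tfrac{6}{5}x_2 + \tfrac{82}{15}, LT = x_1x_2.

S(h_1,h_2): lcm = x_1x_2. S = -\tfrac{18}{5}x_1 - \tfrac{54}{25}x_2 - \tfrac{54}{25}.
  leading term x_1: no divisor's leading term divides it; move -\tfrac{18}{5}x_1 to the remainder.
  leading term x_2: no divisor's leading term divides it; move -\tfrac{54}{25}x_2 to the remainder.
  leading term 1: no divisor's leading term divides it; move -\tfrac{54}{25} to the remainder.
  remainder -\tfrac{18}{5}x_1 - \tfrac{54}{25}x_2 - \tfrac{54}{25} ≠ 0; add k_3 = -\tfrac{18}{5}x_1 - \tfrac{54}{25}x_2 - \tfrac{54}{25} to the basis.

S(h_1,k_3): lcm = x_1x_2. S = \tfrac{3}{2}x_1 + \tfrac{7}{5}x_2^{2} - \tfrac{12}{5}x_2 - \tfrac{19}{5}.
  leading term x_1: subtract (-\tfrac{5}{12})·k_3 from \tfrac{3}{2}x_1 + \tfrac{7}{5}x_2^{2} - \tfrac{12}{5}x_2 - \tfrac{19}{5} → \tfrac{7}{5}x_2^{2} - \tfrac{33}{10}x_2 - \tfrac{47}{10}
  leading term x_2^{2}: no divisor's leading term divides it; move \tfrac{7}{5}x_2^{2} to the remainder.
  leading term x_2: no divisor's leading term divides it; move -\tfrac{33}{10}x_2 to the remainder.
  leading term 1: no divisor's leading term divides it; move -\tfrac{47}{10} to the remainder.
  remainder \tfrac{7}{5}x_2^{2} - \tfrac{33}{10}x_2 - \tfrac{47}{10} ≠ 0; add k_4 = \tfrac{7}{5}x_2^{2} - \tfrac{33}{10}x_2 - \tfrac{47}{10} to the basis.

The other S-polynomials (S(h_2,k_3), S(h_1,k_4), S(h_2,k_4), S(k_3,k_4)) all reduce to 0 modulo the current basis, so we have a Gröbner basis.
Inter-reduce: drop elements whose leading term is divisible by another's, tail-reduce, and make monic.
Reduced Gröbner basis: {x_1 + \tfrac{3}{5}x_2 + \tfrac{3}{5}, x_2^{2} - \tfrac{33}{14}x_2 - \tfrac{47}{14}}.

The two bases agree; hence the ideals are identical.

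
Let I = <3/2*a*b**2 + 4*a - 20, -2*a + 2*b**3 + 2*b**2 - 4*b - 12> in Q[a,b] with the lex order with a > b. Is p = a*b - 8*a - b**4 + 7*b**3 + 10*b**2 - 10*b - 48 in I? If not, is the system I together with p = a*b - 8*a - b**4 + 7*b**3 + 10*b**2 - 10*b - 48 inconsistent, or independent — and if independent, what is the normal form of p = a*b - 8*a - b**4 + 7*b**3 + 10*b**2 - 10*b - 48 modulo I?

First compute the reduced Gröbner basis of I by Buchberger's algorithm.
f_1 = 3/2*a*b**2 + 4*a - 20, LT = a*b**2.
f_2 = -2*a + 2*b**3 + 2*b**2 - 4*b - 12, LT = a.

S(f_1,f_2): lcm = a*b**2. S = 8/3*a + b**5 + b**4 - 2*b**3 - 6*b**2 - 40/3.
  leading term a: subtract (-4/3)·f_2 from 8/3*a + b**5 + b**4 - 2*b**3 - 6*b**2 - 40/3 → b**5 + b**4 + 2/3*b**3 - 10/3*b**2 - 16/3*b - 88/3
  leading term b**5: no divisor's leading term divides it; move b**5 to the remainder.
  leading term b**4: no divisor's leading term divides it; move b**4 to the remainder.
  leading term b**3: no divisor's leading term divides it; move 2/3*b**3 to the remainder.
  leading term b**2: no divisor's leading term divides it; move -10/3*b**2 to the remainder.
  leading term b: no divisor's leading term divides it; move -16/3*b to the remainder.
  leading term 1: no divisor's leading term divides it; move -88/3 to the remainder.
  remainder b**5 + b**4 + 2/3*b**3 - 10/3*b**2 - 16/3*b - 88/3 ≠ 0; add h_3 = b**5 + b**4 + 2/3*b**3 - 10/3*b**2 - 16/3*b - 88/3 to the basis.

S(f_1,h_3): lcm = a*b**5. S = -a*b**4 + 2*a*b**3 + 10/3*a*b**2 + 16/3*a*b + 88/3*a - 40/3*b**3.
  leading term a*b**4: subtract (-2/3*b**2)·f_1 from -a*b**4 + 2*a*b**3 + 10/3*a*b**2 + 16/3*a*b + 88/3*a - 40/3*b**3 → 2*a*b**3 + 6*a*b**2 + 16/3*a*b + 88/3*a - 40/3*b**3 - 40/3*b**2
  leading term a*b**3: subtract (4/3*b)·f_1 from 2*a*b**3 + 6*a*b**2 + 16/3*a*b + 88/3*a - 40/3*b**3 - 40/3*b**2 → 6*a*b**2 + 88/3*a - 40/3*b**3 - 40/3*b**2 + 80/3*b
  leading term a*b**2: subtract (4)·f_1 from 6*a*b**2 + 88/3*a - 40/3*b**3 - 40/3*b**2 + 80/3*b → 40/3*a - 40/3*b**3 - 40/3*b**2 + 80/3*b + 80
  leading term a: subtract (-20/3)·f_2 from 40/3*a - 40/3*b**3 - 40/3*b**2 + 80/3*b + 80 → 0
  remainder 0.

S(f_2,h_3): leading monomials are coprime, so the S-polynomial reduces to 0 (Buchberger's first criterion).
Every S-polynomial of the final basis reduces to 0, so we have a Gröbner basis.
Inter-reduce: drop elements whose leading term is divisible by another's, tail-reduce, and make monic.
Reduced Gröbner basis: {a - b**3 - b**2 + 2*b + 6, b**5 + b**4 + 2/3*b**3 - 10/3*b**2 - 16/3*b - 88/3}.
Label its elements g_1 = a - b**3 - b**2 + 2*b + 6, g_2 = b**5 + b**4 + 2/3*b**3 - 10/3*b**2 - 16/3*b - 88/3.

Reduce p = a*b - 8*a - b**4 + 7*b**3 + 10*b**2 - 10*b - 48 modulo G:
  leading term a*b: subtract (b)·g_1 from a*b - 8*a - b**4 + 7*b**3 + 10*b**2 - 10*b - 48 → -8*a + 8*b**3 + 8*b**2 - 16*b - 48
  leading term a: subtract (-8)·g_1 from -8*a + 8*b**3 + 8*b**2 - 16*b - 48 → 0
  normal form = 0.
Since the normal form is 0, p ∈ I.

Ideal membership is decidable via reduction modulo a Gröbner basis.

a*b - 8*a - b**4 + 7*b**3 + 10*b**2 - 10*b - 48 lies in I (it reduces to 0).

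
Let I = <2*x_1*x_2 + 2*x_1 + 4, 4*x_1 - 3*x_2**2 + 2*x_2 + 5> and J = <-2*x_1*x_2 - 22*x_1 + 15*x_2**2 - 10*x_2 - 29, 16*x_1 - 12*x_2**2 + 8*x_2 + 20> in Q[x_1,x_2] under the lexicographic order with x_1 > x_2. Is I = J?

For a fixed monomial order, each ideal has a unique reduced Gröbner basis; comparing bases decides equality.
Buchberger on the first generating set:
f_1 = 2*x_1*x_2 + 2*x_1 + 4, LT = x_1*x_2.
f_2 = 4*x_1 - 3*x_2**2 + 2*x_2 + 5, LT = x_1.

S(f_1,f_2): lcm = x_1*x_2. S = x_1 + 3/4*x_2**3 - 1/2*x_2**2 - 5/4*x_2 + 2.
  leading term x_1: subtract (1/4)·f_2 from x_1 + 3/4*x_2**3 - 1/2*x_2**2 - 5/4*x_2 + 2 → 3/4*x_2**3 + 1/4*x_2**2 - 7/4*x_2 + 3/4
  leading term x_2**3: no divisor's leading term divides it; move 3/4*x_2**3 to the remainder.
  leading term x_2**2: no divisor's leading term divides it; move 1/4*x_2**2 to the remainder.
  leading term x_2: no divisor's leading term divides it; move -7/4*x_2 to the remainder.
  leading term 1: no divisor's leading term divides it; move 3/4 to the remainder.
  remainder 3/4*x_2**3 + 1/4*x_2**2 - 7/4*x_2 + 3/4 ≠ 0; add g_3 = 3/4*x_2**3 + 1/4*x_2**2 - 7/4*x_2 + 3/4 to the basis.

The other S-polynomials (S(f_1,g_3), S(f_2,g_3)) all reduce to 0 modulo the current basis, so we have a Gröbner basis.
Inter-reduce: drop elements whose leading term is divisible by another's, tail-reduce, and make monic.
Reduced Gröbner basis: {x_1 - 3/4*x_2**2 + 1/2*x_2 + 5/4, x_2**3 + 1/3*x_2**2 - 7/3*x_2 + 1}.

Buchberger on the second generating set:
h_1 = -2*x_1*x_2 - 22*x_1 + 15*x_2**2 - 10*x_2 - 29, LT = x_1*x_2.
h_2 = 16*x_1 - 12*x_2**2 + 8*x_2 + 20, LT = x_1.

S(h_1,h_2): lcm = x_1*x_2. S = 11*x_1 + 3/4*x_2**3 - 8*x_2**2 + 15/4*x_2 + 29/2.
  leading term x_1: subtract (11/16)·h_2 from 11*x_1 + 3/4*x_2**3 - 8*x_2**2 + 15/4*x_2 + 29/2 → 3/4*x_2**3 + 1/4*x_2**2 - 7/4*x_2 + 3/4
  leading term x_2**3: no divisor's leading term divides it; move 3/4*x_2**3 to the remainder.
  leading term x_2**2: no divisor's leading term divides it; move 1/4*x_2**2 to the remainder.
  leading term x_2: no divisor's leading term divides it; move -7/4*x_2 to the remainder.
  leading term 1: no divisor's leading term divides it; move 3/4 to the remainder.
  remainder 3/4*x_2**3 + 1/4*x_2**2 - 7/4*x_2 + 3/4 ≠ 0; add k_3 = 3/4*x_2**3 + 1/4*x_2**2 - 7/4*x_2 + 3/4 to the basis.

The other S-polynomials (S(h_1,k_3), S(h_2,k_3)) all reduce to 0 modulo the current basis, so we have a Gröbner basis.
Inter-reduce: drop elements whose leading term is divisible by another's, tail-reduce, and make monic.
Reduced Gröbner basis: {x_1 - 3/4*x_2**2 + 1/2*x_2 + 5/4, x_2**3 + 1/3*x_2**2 - 7/3*x_2 + 1}.

These coincide, so the ideals are equal.

Yes, the ideals are equal.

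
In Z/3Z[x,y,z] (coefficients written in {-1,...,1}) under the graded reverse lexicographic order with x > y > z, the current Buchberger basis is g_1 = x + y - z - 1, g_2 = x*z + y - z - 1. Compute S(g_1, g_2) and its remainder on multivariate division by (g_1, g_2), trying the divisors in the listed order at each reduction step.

lcm(LM(g_1), LM(g_2)) = x*z.
S = (lcm/LT(g_1))·g_1 − (lcm/LT(g_2))·g_2 = y*z - z**2 - y + 1.
Reduce S modulo (g_1, g_2) in that order:
  leading term y*z: no divisor's leading term divides it; move y*z to the remainder.
  leading term z**2: no divisor's leading term divides it; move -z**2 to the remainder.
  leading term y: no divisor's leading term divides it; move -y to the remainder.
  leading term 1: no divisor's leading term divides it; move 1 to the remainder.
The remainder y*z - z**2 - y + 1 is nonzero, so it would be added as the next basis element.

S(g_1, g_2) = y*z - z**2 - y + 1; remainder on division = y*z - z**2 - y + 1.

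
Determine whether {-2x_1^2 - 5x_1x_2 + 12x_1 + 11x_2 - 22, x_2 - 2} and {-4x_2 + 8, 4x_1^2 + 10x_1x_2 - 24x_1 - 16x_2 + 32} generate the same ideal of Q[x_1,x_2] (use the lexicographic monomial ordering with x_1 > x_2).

Since reduced Gröbner bases are canonical representatives of ideals under a given ordering, it suffices to compute and compare them.
Buchberger on the first generating set:
f_1 = -2x_1^2 - 5x_1x_2 + 12x_1 + 11x_2 - 22, LT = x_1^2.
f_2 = x_2 - 2, LT = x_2.

The S-polynomials (S(f_1,f_2)) all reduce to 0 modulo the current basis, so we have a Gröbner basis.
Inter-reduce: drop elements whose leading term is divisible by another's, tail-reduce, and make monic.
Reduced Gröbner basis: {x_1^2 - x_1, x_2 - 2}.

Buchberger on the second generating set:
h_1 = -4x_2 + 8, LT = x_2.
h_2 = 4x_1^2 + 10x_1x_2 - 24x_1 - 16x_2 + 32, LT = x_1^2.

The S-polynomials (S(h_1,h_2)) all reduce to 0 modulo the current basis, so we have a Gröbner basis.
Inter-reduce: drop elements whose leading term is divisible by another's, tail-reduce, and make monic.
Reduced Gröbner basis: {x_1^2 - x_1, x_2 - 2}.

Same reduced basis, so the two generating sets span the same ideal.

Yes, the ideals are equal.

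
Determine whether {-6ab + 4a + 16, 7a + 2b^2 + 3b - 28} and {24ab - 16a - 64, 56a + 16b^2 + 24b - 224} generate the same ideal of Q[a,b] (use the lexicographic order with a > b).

Yes, the ideals are equal.

Since reduced Gröbner bases are canonical representatives of ideals under a given ordering, it suffices to compute and compare them.
Buchberger on the first generating set:
f_1 = -6ab + 4a + 16, LT = ab.
f_2 = 7a + 2b^2 + 3b - 28, LT = a.

S(f_1,f_2): lcm = ab. S = -2/3a - 2/7b^3 - 3/7b^2 + 4b - 8/3.
  reduce S modulo (f_1, f_2):
  remainder -2/7b^3 - 5/21b^2 + 30/7b - 16/3 ≠ 0; add g_3 = -2/7b^3 - 5/21b^2 + 30/7b - 16/3 to the basis.

The other S-polynomials (S(f_1,g_3), S(f_2,g_3)) all reduce to 0 modulo the current basis, so we have a Gröbner basis.
Inter-reduce: drop elements whose leading term is divisible by another's, tail-reduce, and make monic.
Reduced Gröbner basis: {a + 2/7b^2 + 3/7b - 4, b^3 + 5/6b^2 - 15b + 56/3}.

Buchberger on the second generating set:
h_1 = 24ab - 16a - 64, LT = ab.
h_2 = 56a + 16b^2 + 24b - 224, LT = a.

S(h_1,h_2): lcm = ab. S = -2/3a - 2/7b^3 - 3/7b^2 + 4b - 8/3.
  reduce S modulo (h_1, h_2):
  remainder -2/7b^3 - 5/21b^2 + 30/7b - 16/3 ≠ 0; add k_3 = -2/7b^3 - 5/21b^2 + 30/7b - 16/3 to the basis.

The other S-polynomials (S(h_1,k_3), S(h_2,k_3)) all reduce to 0 modulo the current basis, so we have a Gröbner basis.
Inter-reduce: drop elements whose leading term is divisible by another's, tail-reduce, and make monic.
Reduced Gröbner basis: {a + 2/7b^2 + 3/7b - 4, b^3 + 5/6b^2 - 15b + 56/3}.

Same reduced basis, so the two generating sets span the same ideal.
The choice of monomial ordering does not affect the verdict — as long as both bases are computed under the same ordering, their equality decides ideal equality.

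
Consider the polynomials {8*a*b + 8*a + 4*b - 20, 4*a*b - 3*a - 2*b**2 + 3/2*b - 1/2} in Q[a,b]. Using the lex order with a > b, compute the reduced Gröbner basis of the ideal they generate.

f_1 = 8*a*b + 8*a + 4*b - 20, LT = a*b.
f_2 = 4*a*b - 3*a - 2*b**2 + 3/2*b - 1/2, LT = a*b.

S(f_1,f_2): lcm = a*b. S = 7/4*a + 1/2*b**2 + 1/8*b - 19/8.
  reduce S modulo (f_1, f_2):
  remainder 7/4*a + 1/2*b**2 + 1/8*b - 19/8 ≠ 0; add g_3 = 7/4*a + 1/2*b**2 + 1/8*b - 19/8 to the basis.

S(f_1,g_3): lcm = a*b. S = a - 2/7*b**3 - 1/14*b**2 + 13/7*b - 5/2.
  reduce S modulo (f_1, f_2, g_3):
  remainder -2/7*b**3 - 5/14*b**2 + 25/14*b - 8/7 ≠ 0; add g_4 = -2/7*b**3 - 5/14*b**2 + 25/14*b - 8/7 to the basis.

The other S-polynomials (S(f_2,g_3), S(f_1,g_4), S(f_2,g_4), S(g_3,g_4)) all reduce to 0 modulo the current basis, so we have a Gröbner basis.
Inter-reduce: drop elements whose leading term is divisible by another's, tail-reduce, and make monic.

G = {a + 2/7*b**2 + 1/14*b - 19/14, b**3 + 5/4*b**2 - 25/4*b + 4}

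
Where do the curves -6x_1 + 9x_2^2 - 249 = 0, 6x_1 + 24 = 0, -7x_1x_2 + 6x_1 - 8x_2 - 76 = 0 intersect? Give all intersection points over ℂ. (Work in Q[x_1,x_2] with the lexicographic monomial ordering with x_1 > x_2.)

Compute a lex Gröbner basis by Buchberger's algorithm.
f_1 = -6x_1 + 9x_2^2 - 249, LT = x_1.
f_2 = 6x_1 + 24, LT = x_1.
f_3 = -7x_1x_2 + 6x_1 - 8x_2 - 76, LT = x_1x_2.

S(f_1,f_2): lcm = x_1. S = -3/2x_2^2 + 75/2.
  leading term x_2^2: no divisor's leading term divides it; move -3/2x_2^2 to the remainder.
  leading term 1: no divisor's leading term divides it; move 75/2 to the remainder.
  remainder -3/2x_2^2 + 75/2 ≠ 0; add h_4 = -3/2x_2^2 + 75/2 to the basis.

S(f_1,f_3): lcm = x_1x_2. S = 6/7x_1 - 3/2x_2^3 + 565/14x_2 - 76/7.
  leading term x_1: subtract (-1/7)·f_1 from 6/7x_1 - 3/2x_2^3 + 565/14x_2 - 76/7 → -3/2x_2^3 + 9/7x_2^2 + 565/14x_2 - 325/7
  leading term x_2^3: subtract (x_2)·h_4 from -3/2x_2^3 + 9/7x_2^2 + 565/14x_2 - 325/7 → 9/7x_2^2 + 20/7x_2 - 325/7
  leading term x_2^2: subtract (-6/7)·h_4 from 9/7x_2^2 + 20/7x_2 - 325/7 → 20/7x_2 - 100/7
  leading term x_2: no divisor's leading term divides it; move 20/7x_2 to the remainder.
  leading term 1: no divisor's leading term divides it; move -100/7 to the remainder.
  remainder 20/7x_2 - 100/7 ≠ 0; add h_5 = 20/7x_2 - 100/7 to the basis.

S(f_2,f_3): lcm = x_1x_2. S = 6/7x_1 + 20/7x_2 - 76/7.
  leading term x_1: subtract (-1/7)·f_1 from 6/7x_1 + 20/7x_2 - 76/7 → 9/7x_2^2 + 20/7x_2 - 325/7
  leading term x_2^2: subtract (-6/7)·h_4 from 9/7x_2^2 + 20/7x_2 - 325/7 → 20/7x_2 - 100/7
  leading term x_2: subtract (1)·h_5 from 20/7x_2 - 100/7 → 0
  remainder 0.

S(f_1,h_4): leading monomials are coprime, so the S-polynomial reduces to 0 (Buchberger's first criterion).
S(f_2,h_4): leading monomials are coprime, so the S-polynomial reduces to 0 (Buchberger's first criterion).
S(f_3,h_4): lcm = x_1x_2^2. S = -6/7x_1x_2 + 25x_1 + 8/7x_2^2 + 76/7x_2.
  leading term x_1x_2: subtract (1/7x_2)·f_1 from -6/7x_1x_2 + 25x_1 + 8/7x_2^2 + 76/7x_2 → 25x_1 - 9/7x_2^3 + 8/7x_2^2 + 325/7x_2
  leading term x_1: subtract (-25/6)·f_1 from 25x_1 - 9/7x_2^3 + 8/7x_2^2 + 325/7x_2 → -9/7x_2^3 + 541/14x_2^2 + 325/7x_2 - 2075/2
  leading term x_2^3: subtract (6/7x_2)·h_4 from -9/7x_2^3 + 541/14x_2^2 + 325/7x_2 - 2075/2 → 541/14x_2^2 + 100/7x_2 - 2075/2
  leading term x_2^2: subtract (-541/21)·h_4 from 541/14x_2^2 + 100/7x_2 - 2075/2 → 100/7x_2 - 500/7
  leading term x_2: subtract (5)·h_5 from 100/7x_2 - 500/7 → 0
  remainder 0.

S(f_1,h_5): leading monomials are coprime, so the S-polynomial reduces to 0 (Buchberger's first criterion).
S(f_2,h_5): leading monomials are coprime, so the S-polynomial reduces to 0 (Buchberger's first criterion).
S(f_3,h_5): lcm = x_1x_2. S = 29/7x_1 + 8/7x_2 + 76/7.
  leading term x_1: subtract (-29/42)·f_1 from 29/7x_1 + 8/7x_2 + 76/7 → 87/14x_2^2 + 8/7x_2 - 2255/14
  leading term x_2^2: subtract (-29/7)·h_4 from 87/14x_2^2 + 8/7x_2 - 2255/14 → 8/7x_2 - 40/7
  leading term x_2: subtract (2/5)·h_5 from 8/7x_2 - 40/7 → 0
  remainder 0.

S(h_4,h_5): lcm = x_2^2. S = 5x_2 - 25.
  leading term x_2: subtract (7/4)·h_5 from 5x_2 - 25 → 0
  remainder 0.

Every S-polynomial of the final basis reduces to 0, so we have a Gröbner basis.
Inter-reduce: drop elements whose leading term is divisible by another's, tail-reduce, and make monic.
Reduced Gröbner basis: {x_1 + 4, x_2 - 5}.

A lex Gröbner basis eliminates variables successively. Here x_2 - 5 depends only on x_2, with roots {5}; lifting each root through the earlier basis elements recovers the full solutions.
  x_2 = 5: the earlier basis element becomes x_1 + 4 = 0, giving x_1 = -4 — point (-4, 5).
Check: every point annihilates each of the original generators.

{(-4, 5)}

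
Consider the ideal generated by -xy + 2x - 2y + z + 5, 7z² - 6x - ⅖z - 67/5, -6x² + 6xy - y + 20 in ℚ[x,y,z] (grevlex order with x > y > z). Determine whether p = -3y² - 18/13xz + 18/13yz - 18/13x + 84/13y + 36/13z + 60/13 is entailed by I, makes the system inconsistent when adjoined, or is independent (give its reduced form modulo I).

-3y² - 18/13xz + 18/13yz - 18/13x + 84/13y + 36/13z + 60/13 lies in I (it reduces to 0).

First compute the reduced Gröbner basis of I by Buchberger's algorithm.
f_1 = -xy + 2x - 2y + z + 5, LT = xy.
f_2 = 7z² - 6x - ⅖z - 67/5, LT = z².
f_3 = -6x² + 6xy - y + 20, LT = x².

S(f_1,f_3): lcm = x²y. S = xy² - 2x² + 2xy - ⅙y² - xz - 5x + 10/3y.
  reduce S modulo (f_1, f_2, f_3):
  remainder -13/6y² - xz + yz - x + 14/3y + 2z + 10/3 ≠ 0; add h_4 = -13/6y² - xz + yz - x + 14/3y + 2z + 10/3 to the basis.

The other S-polynomials (S(f_1,f_2), S(f_2,f_3), S(f_1,h_4), S(f_2,h_4), S(f_3,h_4)) all reduce to 0 modulo the current basis, so we have a Gröbner basis.
Inter-reduce: drop elements whose leading term is divisible by another's, tail-reduce, and make monic.
Reduced Gröbner basis: {x² - 2x + 13/6y - z - 25/3, xy - 2x + 2y - z - 5, y² + 6/13xz - 6/13yz + 6/13x - 28/13y - 12/13z - 20/13, z² - 6/7x - 2/35z - 67/35}.
Label its elements g_1 = x² - 2x + 13/6y - z - 25/3, g_2 = xy - 2x + 2y - z - 5, g_3 = y² + 6/13xz - 6/13yz + 6/13x - 28/13y - 12/13z - 20/13, g_4 = z² - 6/7x - 2/35z - 67/35.

Reduce p = -3y² - 18/13xz + 18/13yz - 18/13x + 84/13y + 36/13z + 60/13 modulo G:
  leading term y²: subtract (-3)·g_3 from -3y² - 18/13xz + 18/13yz - 18/13x + 84/13y + 36/13z + 60/13 → 0
  normal form = 0.
Since the normal form is 0, p ∈ I.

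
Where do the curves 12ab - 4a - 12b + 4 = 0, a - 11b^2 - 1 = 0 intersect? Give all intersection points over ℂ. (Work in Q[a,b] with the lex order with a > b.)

{(1, 0), (20/9, 1/3)}

Compute a lex Gröbner basis by Buchberger's algorithm.
f_1 = 12ab - 4a - 12b + 4, LT = ab.
f_2 = a - 11b^2 - 1, LT = a.

S(f_1,f_2): lcm = ab. S = -1/3a + 11b^3 + 1/3.
  leading term a: subtract (-1/3)·f_2 from -1/3a + 11b^3 + 1/3 → 11b^3 - 11/3b^2
  leading term b^3: no divisor's leading term divides it; move 11b^3 to the remainder.
  leading term b^2: no divisor's leading term divides it; move -11/3b^2 to the remainder.
  remainder 11b^3 - 11/3b^2 ≠ 0; add h_3 = 11b^3 - 11/3b^2 to the basis.

S(f_1,h_3): lcm = ab^3. S = -b^3 + 1/3b^2.
  leading term b^3: subtract (-1/11)·h_3 from -b^3 + 1/3b^2 → 0
  remainder 0.

S(f_2,h_3): leading monomials are coprime, so the S-polynomial reduces to 0 (Buchberger's first criterion).
Every S-polynomial of the final basis reduces to 0, so we have a Gröbner basis.
Inter-reduce: drop elements whose leading term is divisible by another's, tail-reduce, and make monic.
Reduced Gröbner basis: {a - 11b^2 - 1, b^3 - 1/3b^2}.

A lex Gröbner basis eliminates variables successively. Here b^3 - 1/3b^2 depends only on b, with roots {0, 1/3}; lifting each root through the earlier basis elements recovers the full solutions.
  b = 0: the earlier basis element becomes a - 1 = 0, giving a = 1 — point (1, 0).
  b = 1/3: the earlier basis element becomes a - 20/9 = 0, giving a = 20/9 — point (20/9, 1/3).
Substituting each solution back into the original system confirms all equations vanish.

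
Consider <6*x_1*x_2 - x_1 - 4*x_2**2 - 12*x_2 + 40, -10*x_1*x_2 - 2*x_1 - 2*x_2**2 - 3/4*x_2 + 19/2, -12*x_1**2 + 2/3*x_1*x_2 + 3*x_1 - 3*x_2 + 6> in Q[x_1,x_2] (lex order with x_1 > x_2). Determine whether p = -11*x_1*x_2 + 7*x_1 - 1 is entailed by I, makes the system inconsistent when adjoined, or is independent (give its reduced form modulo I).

First compute the reduced Gröbner basis of I by Buchberger's algorithm.
f_1 = 6*x_1*x_2 - x_1 - 4*x_2**2 - 12*x_2 + 40, LT = x_1*x_2.
f_2 = -10*x_1*x_2 - 2*x_1 - 2*x_2**2 - 3/4*x_2 + 19/2, LT = x_1*x_2.
f_3 = -12*x_1**2 + 2/3*x_1*x_2 + 3*x_1 - 3*x_2 + 6, LT = x_1**2.

S(f_1,f_2): lcm = x_1*x_2. S = -11/30*x_1 - 13/15*x_2**2 - 83/40*x_2 + 457/60.
  leading term x_1: no divisor's leading term divides it; move -11/30*x_1 to the remainder.
  leading term x_2**2: no divisor's leading term divides it; move -13/15*x_2**2 to the remainder.
  leading term x_2: no divisor's leading term divides it; move -83/40*x_2 to the remainder.
  leading term 1: no divisor's leading term divides it; move 457/60 to the remainder.
  remainder -11/30*x_1 - 13/15*x_2**2 - 83/40*x_2 + 457/60 ≠ 0; add h_4 = -11/30*x_1 - 13/15*x_2**2 - 83/40*x_2 + 457/60 to the basis.

S(f_1,f_3): lcm = x_1**2*x_2. S = -1/6*x_1**2 - 11/18*x_1*x_2**2 - 7/4*x_1*x_2 + 20/3*x_1 - 1/4*x_2**2 + 1/2*x_2.
  leading term x_1**2: subtract (1/72)·f_3 from -1/6*x_1**2 - 11/18*x_1*x_2**2 - 7/4*x_1*x_2 + 20/3*x_1 - 1/4*x_2**2 + 1/2*x_2 → -11/18*x_1*x_2**2 - 95/54*x_1*x_2 + 53/8*x_1 - 1/4*x_2**2 + 13/24*x_2 - 1/12
  leading term x_1*x_2**2: subtract (-11/108*x_2)·f_1 from -11/18*x_1*x_2**2 - 95/54*x_1*x_2 + 53/8*x_1 - 1/4*x_2**2 + 13/24*x_2 - 1/12 → -67/36*x_1*x_2 + 53/8*x_1 - 11/27*x_2**3 - 53/36*x_2**2 + 997/216*x_2 - 1/12
  leading term x_1*x_2: subtract (-67/216)·f_1 from -67/36*x_1*x_2 + 53/8*x_1 - 11/27*x_2**3 - 53/36*x_2**2 + 997/216*x_2 - 1/12 → 341/54*x_1 - 11/27*x_2**3 - 293/108*x_2**2 + 193/216*x_2 + 1331/108
  leading term x_1: subtract (-155/9)·h_4 from 341/54*x_1 - 11/27*x_2**3 - 293/108*x_2**2 + 193/216*x_2 + 1331/108 → -11/27*x_2**3 - 635/36*x_2**2 - 3763/108*x_2 + 287/2
  leading term x_2**3: no divisor's leading term divides it; move -11/27*x_2**3 to the remainder.
  leading term x_2**2: no divisor's leading term divides it; move -635/36*x_2**2 to the remainder.
  leading term x_2: no divisor's leading term divides it; move -3763/108*x_2 to the remainder.
  leading term 1: no divisor's leading term divides it; move 287/2 to the remainder.
  remainder -11/27*x_2**3 - 635/36*x_2**2 - 3763/108*x_2 + 287/2 ≠ 0; add h_5 = -11/27*x_2**3 - 635/36*x_2**2 - 3763/108*x_2 + 287/2 to the basis.

S(f_2,f_3): lcm = x_1**2*x_2. S = 1/5*x_1**2 + 23/90*x_1*x_2**2 + 13/40*x_1*x_2 - 19/20*x_1 - 1/4*x_2**2 + 1/2*x_2.
  leading term x_1**2: subtract (-1/60)·f_3 from 1/5*x_1**2 + 23/90*x_1*x_2**2 + 13/40*x_1*x_2 - 19/20*x_1 - 1/4*x_2**2 + 1/2*x_2 → 23/90*x_1*x_2**2 + 121/360*x_1*x_2 - 9/10*x_1 - 1/4*x_2**2 + 9/20*x_2 + 1/10
  leading term x_1*x_2**2: subtract (23/540*x_2)·f_1 from 23/90*x_1*x_2**2 + 121/360*x_1*x_2 - 9/10*x_1 - 1/4*x_2**2 + 9/20*x_2 + 1/10 → 409/1080*x_1*x_2 - 9/10*x_1 + 23/135*x_2**3 + 47/180*x_2**2 - 677/540*x_2 + 1/10
  leading term x_1*x_2: subtract (409/6480)·f_1 from 409/1080*x_1*x_2 - 9/10*x_1 + 23/135*x_2**3 + 47/180*x_2**2 - 677/540*x_2 + 1/10 → -5423/6480*x_1 + 23/135*x_2**3 + 208/405*x_2**2 - 67/135*x_2 - 982/405
  leading term x_1: subtract (493/216)·h_4 from -5423/6480*x_1 + 23/135*x_2**3 + 208/405*x_2**2 - 67/135*x_2 - 982/405 → 23/135*x_2**3 + 299/120*x_2**2 + 36631/8640*x_2 - 5705/288
  leading term x_2**3: subtract (-23/55)·h_5 from 23/135*x_2**3 + 299/120*x_2**2 + 36631/8640*x_2 - 5705/288 → -19343/3960*x_2**2 - 327281/31680*x_2 + 636769/15840
  leading term x_2**2: no divisor's leading term divides it; move -19343/3960*x_2**2 to the remainder.
  leading term x_2: no divisor's leading term divides it; move -327281/31680*x_2 to the remainder.
  leading term 1: no divisor's leading term divides it; move 636769/15840 to the remainder.
  remainder -19343/3960*x_2**2 - 327281/31680*x_2 + 636769/15840 ≠ 0; add h_6 = -19343/3960*x_2**2 - 327281/31680*x_2 + 636769/15840 to the basis.

S(f_1,h_4): lcm = x_1*x_2. S = -1/6*x_1 - 26/11*x_2**3 - 835/132*x_2**2 + 413/22*x_2 + 20/3.
  leading term x_1: subtract (5/11)·h_4 from -1/6*x_1 - 26/11*x_2**3 - 835/132*x_2**2 + 413/22*x_2 + 20/3 → -26/11*x_2**3 - 261/44*x_2**2 + 1735/88*x_2 + 141/44
  leading term x_2**3: subtract (702/121)·h_5 from -26/11*x_2**3 - 261/44*x_2**2 + 1735/88*x_2 + 141/44 → 46659/484*x_2**2 + 214761/968*x_2 - 401397/484
  leading term x_2**2: subtract (-4199310/212773)·h_6 from 46659/484*x_2**2 + 214761/968*x_2 - 401397/484 → 122353083/6808736*x_2 - 122353083/3404368
  leading term x_2: no divisor's leading term divides it; move 122353083/6808736*x_2 to the remainder.
  leading term 1: no divisor's leading term divides it; move -122353083/3404368 to the remainder.
  remainder 122353083/6808736*x_2 - 122353083/3404368 ≠ 0; add h_7 = 122353083/6808736*x_2 - 122353083/3404368 to the basis.

The other S-polynomials (S(f_2,h_4), S(f_3,h_4), S(f_1,h_5), S(f_2,h_5), S(f_3,h_5), S(h_4,h_5), S(f_1,h_6), S(f_2,h_6), S(f_3,h_6), S(h_4,h_6), S(h_5,h_6), S(f_1,h_7), S(f_2,h_7), S(f_3,h_7), S(h_4,h_7), S(h_5,h_7), S(h_6,h_7)) all reduce to 0 modulo the current basis, so we have a Gröbner basis.
Inter-reduce: drop elements whose leading term is divisible by another's, tail-reduce, and make monic.
Reduced Gröbner basis: {x_1, x_2 - 2}.
Label its elements g_1 = x_1, g_2 = x_2 - 2.

Reduce p = -11*x_1*x_2 + 7*x_1 - 1 modulo G:
  leading term x_1*x_2: subtract (-11*x_2)·g_1 from -11*x_1*x_2 + 7*x_1 - 1 → 7*x_1 - 1
  leading term x_1: subtract (7)·g_1 from 7*x_1 - 1 → -1
  leading term 1: no divisor's leading term divides it; move -1 to the remainder.
  normal form = -1.
The normal form is nonzero, so p ∉ I. Since p minus its normal form lies in I, I + (p) = I + (r) where r = -1; decide whether this ideal is the whole ring.
Here r = -1 is a nonzero constant, hence a unit: 1 ∈ I + (p), the Gröbner basis of I + (p) is {1}, and the enlarged system has no common solution — adjoining p is inconsistent.

Adjoining -11*x_1*x_2 + 7*x_1 - 1 makes the ideal the whole ring: the system is inconsistent.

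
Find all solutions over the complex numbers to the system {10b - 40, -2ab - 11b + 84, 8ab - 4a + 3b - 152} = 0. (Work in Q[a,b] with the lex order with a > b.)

{(5, 4)}

Compute a lex Gröbner basis by Buchberger's algorithm.
f_1 = 10b - 40, LT = b.
f_2 = -2ab - 11b + 84, LT = ab.
f_3 = 8ab - 4a + 3b - 152, LT = ab.

S(f_1,f_2): lcm = ab. S = -4a - \tfrac{11}{2}b + 42.
  leading term a: no divisor's leading term divides it; move -4a to the remainder.
  leading term b: subtract (-\tfrac{11}{20})·f_1 from -\tfrac{11}{2}b + 42 → 20
  leading term 1: no divisor's leading term divides it; move 20 to the remainder.
  remainder -4a + 20 ≠ 0; add h_4 = -4a + 20 to the basis.

S(f_1,f_3): lcm = ab. S = -\tfrac{7}{2}a - \tfrac{3}{8}b + 19.
  leading term a: subtract (\tfrac{7}{8})·h_4 from -\tfrac{7}{2}a - \tfrac{3}{8}b + 19 → -\tfrac{3}{8}b + \tfrac{3}{2}
  leading term b: subtract (-\tfrac{3}{80})·f_1 from -\tfrac{3}{8}b + \tfrac{3}{2} → 0
  remainder 0.

S(f_2,f_3): lcm = ab. S = \tfrac{1}{2}a + \tfrac{41}{8}b - 23.
  leading term a: subtract (-\tfrac{1}{8})·h_4 from \tfrac{1}{2}a + \tfrac{41}{8}b - 23 → \tfrac{41}{8}b - \tfrac{41}{2}
  leading term b: subtract (\tfrac{41}{80})·f_1 from \tfrac{41}{8}b - \tfrac{41}{2} → 0
  remainder 0.

S(f_1,h_4): leading monomials are coprime, so the S-polynomial reduces to 0 (Buchberger's first criterion).
S(f_2,h_4): lcm = ab. S = \tfrac{21}{2}b - 42.
  leading term b: subtract (\tfrac{21}{20})·f_1 from \tfrac{21}{2}b - 42 → 0
  remainder 0.

S(f_3,h_4): lcm = ab. S = -\tfrac{1}{2}a + \tfrac{43}{8}b - 19.
  leading term a: subtract (\tfrac{1}{8})·h_4 from -\tfrac{1}{2}a + \tfrac{43}{8}b - 19 → \tfrac{43}{8}b - \tfrac{43}{2}
  leading term b: subtract (\tfrac{43}{80})·f_1 from \tfrac{43}{8}b - \tfrac{43}{2} → 0
  remainder 0.

Every S-polynomial of the final basis reduces to 0, so we have a Gröbner basis.
Inter-reduce: drop elements whose leading term is divisible by another's, tail-reduce, and make monic.
Reduced Gröbner basis: {a - 5, b - 4}.

Elimination: the polynomial b - 4 lies in the elimination ideal for b, so b ∈ {4}. For each such b, the remaining basis elements (now univariate) give the rest of the solution.
  b = 4: the earlier basis element becomes a - 5 = 0, giving a = 5 — point (5, 4).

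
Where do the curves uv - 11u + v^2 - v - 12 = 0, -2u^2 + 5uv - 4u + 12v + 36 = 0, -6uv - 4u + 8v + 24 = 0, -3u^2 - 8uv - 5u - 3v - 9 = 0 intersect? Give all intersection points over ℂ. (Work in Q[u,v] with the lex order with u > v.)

{(0, -3)}

Compute a lex Gröbner basis by Buchberger's algorithm.
f_1 = uv - 11u + v^2 - v - 12, LT = uv.
f_2 = -2u^2 + 5uv - 4u + 12v + 36, LT = u^2.
f_3 = -6uv - 4u + 8v + 24, LT = uv.
f_4 = -3u^2 - 8uv - 5u - 3v - 9, LT = u^2.

S(f_1,f_2): lcm = u^2v. S = -11u^2 + 7/2uv^2 - 3uv - 12u + 6v^2 + 18v.
  leading term u^2: subtract (11/2)·f_2 from -11u^2 + 7/2uv^2 - 3uv - 12u + 6v^2 + 18v → 7/2uv^2 - 61/2uv + 10u + 6v^2 - 48v - 198
  leading term uv^2: subtract (7/2v)·f_1 from 7/2uv^2 - 61/2uv + 10u + 6v^2 - 48v - 198 → 8uv + 10u - 7/2v^3 + 19/2v^2 - 6v - 198
  leading term uv: subtract (8)·f_1 from 8uv + 10u - 7/2v^3 + 19/2v^2 - 6v - 198 → 98u - 7/2v^3 + 3/2v^2 + 2v - 102
  leading term u: no divisor's leading term divides it; move 98u to the remainder.
  leading term v^3: no divisor's leading term divides it; move -7/2v^3 to the remainder.
  leading term v^2: no divisor's leading term divides it; move 3/2v^2 to the remainder.
  leading term v: no divisor's leading term divides it; move 2v to the remainder.
  leading term 1: no divisor's leading term divides it; move -102 to the remainder.
  remainder 98u - 7/2v^3 + 3/2v^2 + 2v - 102 ≠ 0; add h_5 = 98u - 7/2v^3 + 3/2v^2 + 2v - 102 to the basis.

S(f_1,f_3): lcm = uv. S = -35/3u + v^2 + 1/3v - 8.
  leading term u: subtract (-5/42)·h_5 from -35/3u + v^2 + 1/3v - 8 → -5/12v^3 + 33/28v^2 + 4/7v - 141/7
  leading term v^3: no divisor's leading term divides it; move -5/12v^3 to the remainder.
  leading term v^2: no divisor's leading term divides it; move 33/28v^2 to the remainder.
  leading term v: no divisor's leading term divides it; move 4/7v to the remainder.
  leading term 1: no divisor's leading term divides it; move -141/7 to the remainder.
  remainder -5/12v^3 + 33/28v^2 + 4/7v - 141/7 ≠ 0; add h_6 = -5/12v^3 + 33/28v^2 + 4/7v - 141/7 to the basis.

S(f_1,f_4): lcm = u^2v. S = -11u^2 - 5/3uv^2 - 8/3uv - 12u - v^2 - 3v.
  leading term u^2: subtract (11/2)·f_2 from -11u^2 - 5/3uv^2 - 8/3uv - 12u - v^2 - 3v → -5/3uv^2 - 181/6uv + 10u - v^2 - 69v - 198
  leading term uv^2: subtract (-5/3v)·f_1 from -5/3uv^2 - 181/6uv + 10u - v^2 - 69v - 198 → -97/2uv + 10u + 5/3v^3 - 8/3v^2 - 89v - 198
  leading term uv: subtract (-97/2)·f_1 from -97/2uv + 10u + 5/3v^3 - 8/3v^2 - 89v - 198 → -1047/2u + 5/3v^3 + 275/6v^2 - 275/2v - 780
  leading term u: subtract (-1047/196)·h_5 from -1047/2u + 5/3v^3 + 275/6v^2 - 275/2v - 780 → -2861/168v^3 + 63323/1176v^2 - 6214/49v - 129837/98
  leading term v^3: subtract (2861/70)·h_6 from -2861/168v^3 + 63323/1176v^2 - 6214/49v - 129837/98 → 596/105v^2 - 5256/35v - 2508/5
  leading term v^2: no divisor's leading term divides it; move 596/105v^2 to the remainder.
  leading term v: no divisor's leading term divides it; move -5256/35v to the remainder.
  leading term 1: no divisor's leading term divides it; move -2508/5 to the remainder.
  remainder 596/105v^2 - 5256/35v - 2508/5 ≠ 0; add h_7 = 596/105v^2 - 5256/35v - 2508/5 to the basis.

S(f_2,f_3): lcm = u^2v. S = -2/3u^2 - 5/2uv^2 + 10/3uv + 4u - 6v^2 - 18v.
  leading term u^2: subtract (1/3)·f_2 from -2/3u^2 - 5/2uv^2 + 10/3uv + 4u - 6v^2 - 18v → -5/2uv^2 + 5/3uv + 16/3u - 6v^2 - 22v - 12
  leading term uv^2: subtract (-5/2v)·f_1 from -5/2uv^2 + 5/3uv + 16/3u - 6v^2 - 22v - 12 → -155/6uv + 16/3u + 5/2v^3 - 17/2v^2 - 52v - 12
  leading term uv: subtract (-155/6)·f_1 from -155/6uv + 16/3u + 5/2v^3 - 17/2v^2 - 52v - 12 → -1673/6u + 5/2v^3 + 52/3v^2 - 467/6v - 322
  leading term u: subtract (-239/84)·h_5 from -1673/6u + 5/2v^3 + 52/3v^2 - 467/6v - 322 → -179/24v^3 + 3629/168v^2 - 505/7v - 8571/14
  leading term v^3: subtract (179/10)·h_6 from -179/24v^3 + 3629/168v^2 - 505/7v - 8571/14 → 53/105v^2 - 2883/35v - 8808/35
  leading term v^2: subtract (53/596)·h_7 from 53/105v^2 - 2883/35v - 8808/35 → -71985/1043v - 215955/1043
  leading term v: no divisor's leading term divides it; move -71985/1043v to the remainder.
  leading term 1: no divisor's leading term divides it; move -215955/1043 to the remainder.
  remainder -71985/1043v - 215955/1043 ≠ 0; add h_8 = -71985/1043v - 215955/1043 to the basis.

The other S-polynomials (S(f_2,f_4), S(f_3,f_4), S(f_1,h_5), S(f_2,h_5), S(f_3,h_5), S(f_4,h_5), S(f_1,h_6), S(f_2,h_6), S(f_3,h_6), S(f_4,h_6), S(h_5,h_6), S(f_1,h_7), S(f_2,h_7), S(f_3,h_7), S(f_4,h_7), S(h_5,h_7), S(h_6,h_7), S(f_1,h_8), S(f_2,h_8), S(f_3,h_8), S(f_4,h_8), S(h_5,h_8), S(h_6,h_8), S(h_7,h_8)) all reduce to 0 modulo the current basis, so we have a Gröbner basis.
Inter-reduce: drop elements whose leading term is divisible by another's, tail-reduce, and make monic.
Reduced Gröbner basis: {u, v + 3}.

Elimination: the polynomial v + 3 lies in the elimination ideal for v, so v ∈ {-3}. For each such v, the remaining basis elements (now univariate) give the rest of the solution.
  v = -3: the earlier basis element becomes u = 0, giving u = 0 — point (0, -3).
Each listed point satisfies every original equation (direct substitution).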